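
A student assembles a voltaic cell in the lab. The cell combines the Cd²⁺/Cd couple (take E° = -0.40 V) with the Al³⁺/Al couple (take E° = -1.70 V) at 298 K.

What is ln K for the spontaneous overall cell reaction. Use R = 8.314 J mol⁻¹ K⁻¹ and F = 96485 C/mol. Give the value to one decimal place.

Cathode: Cd²⁺/Cd; anode: Al³⁺/Al. E°cell = (-0.40) − (-1.70) = +1.30 V, with n = 6.
ΔG° = −nFE° = −RT ln K, so ln K = nFE°/(RT) = (6)(96485)(+1.30) / ((8.314)(298)) = 303.758.

303.8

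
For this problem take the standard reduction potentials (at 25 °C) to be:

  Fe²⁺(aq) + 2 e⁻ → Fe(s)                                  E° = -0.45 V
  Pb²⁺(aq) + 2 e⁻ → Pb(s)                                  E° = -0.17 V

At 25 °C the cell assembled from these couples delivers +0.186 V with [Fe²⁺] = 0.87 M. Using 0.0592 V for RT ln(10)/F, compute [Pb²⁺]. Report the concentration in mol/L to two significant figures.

Pb²⁺/Pb is the cathode, Fe²⁺/Fe the anode: E°cell = +0.28 V, n = 2.
Overall reaction: Pb²⁺(aq) + Fe(s) → Pb(s) + Fe²⁺(aq); Q = [Fe²⁺]^1/[Pb²⁺]^1.
From E = E° − (0.0592/n) log Q: log Q = (E° − E)·n/0.0592 = (+0.28 − (+0.186))·2/0.0592 = 3.1757.
So 1·log[Pb²⁺] = 1·log(0.87) − log Q = -0.0605 − (3.1757) = -3.2362; [Pb²⁺] = 10^(-3.2362) ≈ 0.00058 M.

0.00058 M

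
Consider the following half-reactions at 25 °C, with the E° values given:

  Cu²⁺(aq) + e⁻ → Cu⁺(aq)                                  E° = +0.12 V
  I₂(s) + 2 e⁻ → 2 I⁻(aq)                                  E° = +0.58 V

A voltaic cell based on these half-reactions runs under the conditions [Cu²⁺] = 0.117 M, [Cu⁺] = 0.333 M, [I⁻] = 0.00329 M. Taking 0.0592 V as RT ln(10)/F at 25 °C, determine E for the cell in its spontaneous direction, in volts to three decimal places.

I₂/I⁻ is the cathode (higher E°), Cu²⁺/Cu⁺ the anode: E°cell = +0.58 − (+0.12) = +0.46 V, n = 2.
Overall: I₂(s) + 2 Cu⁺(aq) → 2 I⁻(aq) + 2 Cu²⁺(aq)
Q = [I⁻]^2·[Cu²⁺]^2 / ([Cu⁺]^2); log Q = -5.874.
E = E° − (0.0592/n) log Q = +0.46 − (0.0592/2)(-5.874) = +0.634 V.

+0.634 V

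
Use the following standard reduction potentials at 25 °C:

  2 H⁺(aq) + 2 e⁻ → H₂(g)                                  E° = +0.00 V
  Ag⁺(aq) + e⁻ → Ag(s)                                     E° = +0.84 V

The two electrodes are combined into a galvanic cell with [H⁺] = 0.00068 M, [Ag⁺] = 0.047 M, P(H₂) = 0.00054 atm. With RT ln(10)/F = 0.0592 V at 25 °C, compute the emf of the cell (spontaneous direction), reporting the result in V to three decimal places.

Ag⁺/Ag is the cathode (higher E°), H⁺/H₂ the anode: E°cell = +0.84 − (+0.00) = +0.84 V, n = 2.
Overall: 2 Ag⁺(aq) + H₂(g) → 2 Ag(s) + 2 H⁺(aq)
Q = [H⁺]^2 / ([Ag⁺]^2·P(H₂)); log Q = -0.412.
E = E° − (0.0592/n) log Q = +0.84 − (0.0592/2)(-0.412) = +0.852 V.

+0.852 V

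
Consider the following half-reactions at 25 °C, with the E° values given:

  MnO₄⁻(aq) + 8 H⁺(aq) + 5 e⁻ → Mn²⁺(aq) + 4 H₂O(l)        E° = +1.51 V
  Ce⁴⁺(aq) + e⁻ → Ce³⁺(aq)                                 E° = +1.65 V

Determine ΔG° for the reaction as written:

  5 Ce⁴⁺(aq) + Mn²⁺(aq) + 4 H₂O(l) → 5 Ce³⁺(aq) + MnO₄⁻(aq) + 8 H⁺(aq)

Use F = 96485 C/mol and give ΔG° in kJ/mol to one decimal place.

-67.5 kJ/mol

As written, Ce⁴⁺/Ce³⁺ is reduced (cathode) and MnO₄⁻/Mn²⁺ is oxidised (anode), so E°cell = (+1.65) − (+1.51) = +0.14 V.
Balancing electrons gives n = 5.
ΔG° = −nFE° = −(5)(96485)(+0.14) = -67,540 J = -67.5 kJ/mol.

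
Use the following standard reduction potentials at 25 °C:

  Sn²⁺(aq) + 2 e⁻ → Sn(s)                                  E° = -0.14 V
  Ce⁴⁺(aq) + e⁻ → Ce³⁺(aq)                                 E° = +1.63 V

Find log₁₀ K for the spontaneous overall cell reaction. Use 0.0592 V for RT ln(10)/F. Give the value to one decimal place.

59.8

Cathode: Ce⁴⁺/Ce³⁺; anode: Sn²⁺/Sn. E°cell = +1.77 V, n = 2.
log K = nE°cell / 0.0592 = (2)(+1.77) / 0.0592 = 59.8.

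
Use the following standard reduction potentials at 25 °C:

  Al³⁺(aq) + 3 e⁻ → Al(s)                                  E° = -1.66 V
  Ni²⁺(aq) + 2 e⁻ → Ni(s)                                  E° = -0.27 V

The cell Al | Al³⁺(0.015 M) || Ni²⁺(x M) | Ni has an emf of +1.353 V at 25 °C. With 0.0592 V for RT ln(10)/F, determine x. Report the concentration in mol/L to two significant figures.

Ni²⁺/Ni is the cathode, Al³⁺/Al the anode: E°cell = +1.39 V, n = 6.
Overall reaction: 3 Ni²⁺(aq) + 2 Al(s) → 3 Ni(s) + 2 Al³⁺(aq); Q = [Al³⁺]^2/[Ni²⁺]^3.
From E = E° − (0.0592/n) log Q: log Q = (E° − E)·n/0.0592 = (+1.39 − (+1.353))·6/0.0592 = 3.7500.
So 3·log[Ni²⁺] = 2·log(0.015) − log Q = -3.6478 − (3.7500) = -7.3978; log[Ni²⁺] = -7.3978 / 3 = -2.4659; [Ni²⁺] = 10^(-2.4659) ≈ 0.0034 M.

0.0034 M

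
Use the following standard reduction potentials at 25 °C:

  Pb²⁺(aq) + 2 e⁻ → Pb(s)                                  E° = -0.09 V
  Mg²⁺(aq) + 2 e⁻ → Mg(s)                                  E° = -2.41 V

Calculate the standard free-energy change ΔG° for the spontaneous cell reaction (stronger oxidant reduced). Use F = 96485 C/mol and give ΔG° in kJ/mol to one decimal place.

Pb²⁺/Pb (E° = -0.09 V) is the cathode; Mg²⁺/Mg (E° = -2.41 V) is the anode, so E°cell = +2.32 V.
Balancing electrons gives n = 2 (lcm of 2 and 2).
ΔG° = −nFE° = −(2)(96485)(+2.32) = -447,690 J = -447.7 kJ/mol.

-447.7 kJ/mol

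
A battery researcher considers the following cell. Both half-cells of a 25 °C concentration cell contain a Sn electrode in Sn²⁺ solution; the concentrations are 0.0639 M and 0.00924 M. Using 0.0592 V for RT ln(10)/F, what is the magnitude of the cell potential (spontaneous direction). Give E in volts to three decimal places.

+0.025 V

For a concentration cell E°cell = 0. The 0.0639 M side is the cathode (reduction is favoured where [Sn²⁺] is higher).
With n = 2, E = −(0.0592/2) log([Sn²⁺]ₐₙ/[Sn²⁺]꜀ₐₜ) = −(0.0592/2) log(0.00924/0.0639) = −(0.0592/2)(-0.840) = +0.025 V.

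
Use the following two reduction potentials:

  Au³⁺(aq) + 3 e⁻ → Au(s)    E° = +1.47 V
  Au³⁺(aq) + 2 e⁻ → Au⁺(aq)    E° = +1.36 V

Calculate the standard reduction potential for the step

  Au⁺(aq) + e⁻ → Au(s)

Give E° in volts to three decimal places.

+1.690 V

Sequential free energies add, so n₃E°₃ = n₁E°₁ + n₂E°₂.
With n₃ = 3, and the known step contributing 2×(+1.36) V, the unknown satisfies 1·E° = 3×(+1.47) − 2×(+1.36) = +1.690.
E° = +1.690 / 1 = +1.690 V.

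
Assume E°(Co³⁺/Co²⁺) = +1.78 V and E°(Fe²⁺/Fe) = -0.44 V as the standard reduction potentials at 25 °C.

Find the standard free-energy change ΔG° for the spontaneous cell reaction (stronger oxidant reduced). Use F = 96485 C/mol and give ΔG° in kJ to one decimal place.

-428.4 kJ

Co³⁺/Co²⁺ (E° = +1.78 V) is the cathode; Fe²⁺/Fe (E° = -0.44 V) is the anode, so E°cell = +2.22 V.
Balancing electrons gives n = 2 (lcm of 1 and 2).
ΔG° = −nFE° = −(2)(96485)(+2.22) = -428,393 J = -428.4 kJ.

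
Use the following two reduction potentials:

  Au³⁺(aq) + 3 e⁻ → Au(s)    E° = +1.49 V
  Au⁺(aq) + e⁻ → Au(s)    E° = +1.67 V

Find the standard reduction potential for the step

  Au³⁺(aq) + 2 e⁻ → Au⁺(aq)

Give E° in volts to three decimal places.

Sequential free energies add, so n₃E°₃ = n₁E°₁ + n₂E°₂.
With n₃ = 3, and the known step contributing 1×(+1.67) V, the unknown satisfies 2·E° = 3×(+1.49) − 1×(+1.67) = +2.800.
E° = +2.800 / 2 = +1.400 V.

+1.400 V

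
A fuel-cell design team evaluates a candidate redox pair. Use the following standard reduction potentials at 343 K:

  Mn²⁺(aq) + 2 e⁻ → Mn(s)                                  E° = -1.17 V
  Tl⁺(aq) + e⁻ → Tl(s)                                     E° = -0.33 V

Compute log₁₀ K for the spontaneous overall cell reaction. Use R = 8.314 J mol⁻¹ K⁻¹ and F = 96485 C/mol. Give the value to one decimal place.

Cathode: Tl⁺/Tl; anode: Mn²⁺/Mn. E°cell = (-0.33) − (-1.17) = +0.84 V, with n = 2.
ΔG° = −nFE° = −RT ln K, so ln K = nFE°/(RT) = (2)(96485)(+0.84) / ((8.314)(343)) = 56.841.
log₁₀ K = 56.841 / ln 10 = 24.7.

24.7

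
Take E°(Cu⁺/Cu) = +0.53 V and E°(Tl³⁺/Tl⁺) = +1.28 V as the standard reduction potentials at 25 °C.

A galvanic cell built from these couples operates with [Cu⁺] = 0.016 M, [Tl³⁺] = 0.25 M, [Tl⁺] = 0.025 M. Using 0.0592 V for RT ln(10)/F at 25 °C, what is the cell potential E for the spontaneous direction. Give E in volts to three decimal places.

+0.886 V

Tl³⁺/Tl⁺ is the cathode (higher E°), Cu⁺/Cu the anode: E°cell = +1.28 − (+0.53) = +0.75 V, n = 2.
Overall: Tl³⁺(aq) + 2 Cu(s) → Tl⁺(aq) + 2 Cu⁺(aq)
Q = [Tl⁺]·[Cu⁺]^2 / ([Tl³⁺]); log Q = -4.592.
E = E° − (0.0592/n) log Q = +0.75 − (0.0592/2)(-4.592) = +0.886 V.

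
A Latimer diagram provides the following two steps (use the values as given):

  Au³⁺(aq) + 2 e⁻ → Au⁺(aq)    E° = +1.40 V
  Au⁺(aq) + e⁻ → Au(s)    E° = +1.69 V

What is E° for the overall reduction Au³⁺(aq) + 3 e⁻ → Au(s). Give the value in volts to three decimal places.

Adding the free-energy changes (−nFE°) of the two steps gives −n₃FE°₃ = −n₁FE°₁ − n₂FE°₂.
E°₃ = (2×+1.40 + 1×+1.69) / 3 = (+4.490) / 3 = +1.497 V.

+1.497 V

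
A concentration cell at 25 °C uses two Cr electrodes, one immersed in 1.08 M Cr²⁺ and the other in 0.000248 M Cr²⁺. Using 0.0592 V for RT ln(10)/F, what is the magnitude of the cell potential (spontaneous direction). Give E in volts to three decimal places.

For a concentration cell E°cell = 0. The 1.08 M side is the cathode (reduction is favoured where [Cr²⁺] is higher).
With n = 2, E = −(0.0592/2) log([Cr²⁺]ₐₙ/[Cr²⁺]꜀ₐₜ) = −(0.0592/2) log(0.000248/1.08) = −(0.0592/2)(-3.639) = +0.108 V.

+0.108 V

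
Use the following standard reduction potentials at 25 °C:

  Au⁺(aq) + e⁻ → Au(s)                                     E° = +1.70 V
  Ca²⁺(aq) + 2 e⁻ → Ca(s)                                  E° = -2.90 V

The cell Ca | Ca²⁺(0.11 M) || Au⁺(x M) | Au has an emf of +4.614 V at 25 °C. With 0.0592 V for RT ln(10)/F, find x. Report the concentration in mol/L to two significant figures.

Au⁺/Au is the cathode, Ca²⁺/Ca the anode: E°cell = +4.60 V, n = 2.
Overall reaction: 2 Au⁺(aq) + Ca(s) → 2 Au(s) + Ca²⁺(aq); Q = [Ca²⁺]^1/[Au⁺]^2.
From E = E° − (0.0592/n) log Q: log Q = (E° − E)·n/0.0592 = (+4.60 − (+4.614))·2/0.0592 = -0.4730.
So 2·log[Au⁺] = 1·log(0.11) − log Q = -0.9586 − (-0.4730) = -0.4856; log[Au⁺] = -0.4856 / 2 = -0.2428; [Au⁺] = 10^(-0.2428) ≈ 0.57 M.

0.57 M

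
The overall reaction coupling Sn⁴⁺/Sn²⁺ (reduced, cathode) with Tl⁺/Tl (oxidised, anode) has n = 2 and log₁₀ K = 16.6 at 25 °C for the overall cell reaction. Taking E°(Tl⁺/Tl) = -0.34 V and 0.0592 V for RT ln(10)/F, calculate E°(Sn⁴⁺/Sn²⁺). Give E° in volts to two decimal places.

+0.15 V

E°cell = (0.0592/n)·log K = (0.0592/2)(16.6) = +0.491 V.
Since Sn⁴⁺/Sn²⁺ is the cathode and Tl⁺/Tl the anode, E°cell = E°(Sn⁴⁺/Sn²⁺) − E°(Tl⁺/Tl).
So E°(Sn⁴⁺/Sn²⁺) = E°cell + E°(Tl⁺/Tl) = +0.491 + (-0.34) = +0.15 V.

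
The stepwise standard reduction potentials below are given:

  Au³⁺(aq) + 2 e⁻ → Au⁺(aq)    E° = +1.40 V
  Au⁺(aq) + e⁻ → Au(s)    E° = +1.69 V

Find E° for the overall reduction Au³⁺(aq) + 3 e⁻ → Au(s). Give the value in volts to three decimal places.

Standard free energies of sequential steps add: ΔG°₃ = ΔG°₁ + ΔG°₂, so n₃E°₃ = n₁E°₁ + n₂E°₂.
E°₃ = (2×+1.40 + 1×+1.69) / 3 = (+4.490) / 3 = +1.497 V.

+1.497 V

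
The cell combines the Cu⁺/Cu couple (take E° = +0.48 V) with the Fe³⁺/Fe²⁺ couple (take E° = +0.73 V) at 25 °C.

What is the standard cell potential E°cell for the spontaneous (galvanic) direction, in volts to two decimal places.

+0.25 V

The Fe³⁺/Fe²⁺ couple has the higher reduction potential, so it is the cathode; Cu⁺/Cu is oxidised at the anode.
E°cell = E°(cathode) − E°(anode) = (+0.73) − (+0.48) = +0.25 V.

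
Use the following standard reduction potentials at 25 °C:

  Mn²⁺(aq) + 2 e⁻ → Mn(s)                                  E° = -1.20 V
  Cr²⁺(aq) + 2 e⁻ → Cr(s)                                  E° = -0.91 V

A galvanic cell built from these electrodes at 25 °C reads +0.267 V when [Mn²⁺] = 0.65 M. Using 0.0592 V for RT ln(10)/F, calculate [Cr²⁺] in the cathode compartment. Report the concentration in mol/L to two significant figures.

0.11 M

Cr²⁺/Cr is the cathode, Mn²⁺/Mn the anode: E°cell = +0.29 V, n = 2.
Overall reaction: Cr²⁺(aq) + Mn(s) → Cr(s) + Mn²⁺(aq); Q = [Mn²⁺]^1/[Cr²⁺]^1.
From E = E° − (0.0592/n) log Q: log Q = (E° − E)·n/0.0592 = (+0.29 − (+0.267))·2/0.0592 = 0.7770.
So 1·log[Cr²⁺] = 1·log(0.65) − log Q = -0.1871 − (0.7770) = -0.9641; [Cr²⁺] = 10^(-0.9641) ≈ 0.11 M.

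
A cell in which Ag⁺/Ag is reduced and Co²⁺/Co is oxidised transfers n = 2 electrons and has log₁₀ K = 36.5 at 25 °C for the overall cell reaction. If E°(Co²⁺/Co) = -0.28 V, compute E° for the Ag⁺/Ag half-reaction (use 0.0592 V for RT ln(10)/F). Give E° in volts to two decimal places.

+0.80 V

E°cell = (0.0592/n)·log K = (0.0592/2)(36.5) = +1.080 V.
Since Ag⁺/Ag is the cathode and Co²⁺/Co the anode, E°cell = E°(Ag⁺/Ag) − E°(Co²⁺/Co).
So E°(Ag⁺/Ag) = E°cell + E°(Co²⁺/Co) = +1.080 + (-0.28) = +0.80 V.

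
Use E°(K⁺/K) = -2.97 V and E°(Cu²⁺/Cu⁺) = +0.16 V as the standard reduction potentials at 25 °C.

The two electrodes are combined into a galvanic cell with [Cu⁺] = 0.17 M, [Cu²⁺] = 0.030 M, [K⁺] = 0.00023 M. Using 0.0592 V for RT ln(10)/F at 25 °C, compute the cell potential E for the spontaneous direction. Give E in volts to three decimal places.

+3.301 V

Cu²⁺/Cu⁺ is the cathode (higher E°), K⁺/K the anode: E°cell = +0.16 − (-2.97) = +3.13 V, n = 1.
Overall: Cu²⁺(aq) + K(s) → Cu⁺(aq) + K⁺(aq)
Q = [Cu⁺]·[K⁺] / ([Cu²⁺]); log Q = -2.885.
E = E° − (0.0592/n) log Q = +3.13 − (0.0592/1)(-2.885) = +3.301 V.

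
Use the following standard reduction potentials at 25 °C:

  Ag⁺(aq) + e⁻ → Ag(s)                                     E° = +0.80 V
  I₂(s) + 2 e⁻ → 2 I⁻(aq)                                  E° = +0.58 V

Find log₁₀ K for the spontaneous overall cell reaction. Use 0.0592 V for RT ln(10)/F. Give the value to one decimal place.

7.4

Cathode: Ag⁺/Ag; anode: I₂/I⁻. E°cell = +0.22 V, n = 2.
log K = nE°cell / 0.0592 = (2)(+0.22) / 0.0592 = 7.4.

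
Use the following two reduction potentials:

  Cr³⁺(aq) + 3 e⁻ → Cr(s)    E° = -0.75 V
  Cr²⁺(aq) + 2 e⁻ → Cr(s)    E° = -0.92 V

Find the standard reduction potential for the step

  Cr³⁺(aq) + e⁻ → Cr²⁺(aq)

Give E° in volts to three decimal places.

Sequential free energies add, so n₃E°₃ = n₁E°₁ + n₂E°₂.
With n₃ = 3, and the known step contributing 2×(-0.92) V, the unknown satisfies 1·E° = 3×(-0.75) − 2×(-0.92) = -0.410.
E° = -0.410 / 1 = -0.410 V.

-0.410 V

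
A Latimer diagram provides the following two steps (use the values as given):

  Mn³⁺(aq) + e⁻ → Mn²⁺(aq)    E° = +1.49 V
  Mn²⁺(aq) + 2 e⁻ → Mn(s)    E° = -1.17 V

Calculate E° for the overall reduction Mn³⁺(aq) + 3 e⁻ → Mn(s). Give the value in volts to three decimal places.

-0.283 V

Standard free energies of sequential steps add: ΔG°₃ = ΔG°₁ + ΔG°₂, so n₃E°₃ = n₁E°₁ + n₂E°₂.
E°₃ = (1×+1.49 + 2×-1.17) / 3 = (-0.850) / 3 = -0.283 V.
Simply averaging or adding the two E° values would be wrong; the electron-weighted sum is required.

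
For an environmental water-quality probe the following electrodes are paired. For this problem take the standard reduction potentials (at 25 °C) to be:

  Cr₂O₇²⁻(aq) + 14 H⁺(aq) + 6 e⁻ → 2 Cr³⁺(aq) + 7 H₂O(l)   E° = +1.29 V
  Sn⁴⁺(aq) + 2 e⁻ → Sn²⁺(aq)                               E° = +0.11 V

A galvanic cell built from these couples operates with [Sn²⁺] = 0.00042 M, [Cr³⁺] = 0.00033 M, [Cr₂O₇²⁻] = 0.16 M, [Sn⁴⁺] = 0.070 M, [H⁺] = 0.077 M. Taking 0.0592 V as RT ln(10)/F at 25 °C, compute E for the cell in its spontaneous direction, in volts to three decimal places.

Cr₂O₇²⁻/Cr³⁺ is the cathode (higher E°), Sn⁴⁺/Sn²⁺ the anode: E°cell = +1.29 − (+0.11) = +1.18 V, n = 6.
Overall: Cr₂O₇²⁻(aq) + 14 H⁺(aq) + 3 Sn²⁺(aq) → 2 Cr³⁺(aq) + 7 H₂O(l) + 3 Sn⁴⁺(aq)
Q = [Cr³⁺]^2·[Sn⁴⁺]^3 / ([Cr₂O₇²⁻]·[H⁺]^14·[Sn²⁺]^3); log Q = 16.088.
E = E° − (0.0592/n) log Q = +1.18 − (0.0592/6)(16.088) = +1.021 V.

+1.021 V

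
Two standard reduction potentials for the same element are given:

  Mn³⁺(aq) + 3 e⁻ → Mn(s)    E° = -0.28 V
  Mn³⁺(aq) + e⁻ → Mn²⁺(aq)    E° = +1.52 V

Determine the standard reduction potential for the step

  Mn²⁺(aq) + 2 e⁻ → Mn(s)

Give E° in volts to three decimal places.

-1.180 V

Sequential free energies add, so n₃E°₃ = n₁E°₁ + n₂E°₂.
With n₃ = 3, and the known step contributing 1×(+1.52) V, the unknown satisfies 2·E° = 3×(-0.28) − 1×(+1.52) = -2.360.
E° = -2.360 / 2 = -1.180 V.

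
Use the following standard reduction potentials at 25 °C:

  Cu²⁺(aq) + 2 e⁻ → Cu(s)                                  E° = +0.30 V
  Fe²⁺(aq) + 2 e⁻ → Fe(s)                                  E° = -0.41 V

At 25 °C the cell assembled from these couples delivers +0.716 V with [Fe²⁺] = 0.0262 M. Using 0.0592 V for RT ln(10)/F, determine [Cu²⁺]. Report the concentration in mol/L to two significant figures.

0.042 M

Cu²⁺/Cu is the cathode, Fe²⁺/Fe the anode: E°cell = +0.71 V, n = 2.
Overall reaction: Cu²⁺(aq) + Fe(s) → Cu(s) + Fe²⁺(aq); Q = [Fe²⁺]^1/[Cu²⁺]^1.
From E = E° − (0.0592/n) log Q: log Q = (E° − E)·n/0.0592 = (+0.71 − (+0.716))·2/0.0592 = -0.2027.
So 1·log[Cu²⁺] = 1·log(0.0262) − log Q = -1.5817 − (-0.2027) = -1.3790; [Cu²⁺] = 10^(-1.3790) ≈ 0.042 M.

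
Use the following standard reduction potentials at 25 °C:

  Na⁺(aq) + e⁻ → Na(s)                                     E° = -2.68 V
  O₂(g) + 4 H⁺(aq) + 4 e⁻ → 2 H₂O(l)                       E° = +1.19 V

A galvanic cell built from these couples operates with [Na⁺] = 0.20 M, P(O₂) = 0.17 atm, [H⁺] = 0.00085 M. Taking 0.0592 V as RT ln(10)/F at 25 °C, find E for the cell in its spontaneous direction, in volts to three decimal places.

+3.718 V

O₂/H₂O is the cathode (higher E°), Na⁺/Na the anode: E°cell = +1.19 − (-2.68) = +3.87 V, n = 4.
Overall: O₂(g) + 4 H⁺(aq) + 4 Na(s) → 2 H₂O(l) + 4 Na⁺(aq)
Q = [Na⁺]^4 / (P(O₂)·[H⁺]^4); log Q = 10.256.
E = E° − (0.0592/n) log Q = +3.87 − (0.0592/4)(10.256) = +3.718 V.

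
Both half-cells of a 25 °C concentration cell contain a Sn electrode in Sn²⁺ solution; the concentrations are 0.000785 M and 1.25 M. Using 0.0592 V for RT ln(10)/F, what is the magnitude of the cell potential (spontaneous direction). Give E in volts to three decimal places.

+0.095 V

For a concentration cell E°cell = 0. The 1.25 M side is the cathode (reduction is favoured where [Sn²⁺] is higher).
With n = 2, E = −(0.0592/2) log([Sn²⁺]ₐₙ/[Sn²⁺]꜀ₐₜ) = −(0.0592/2) log(0.000785/1.25) = −(0.0592/2)(-3.202) = +0.095 V.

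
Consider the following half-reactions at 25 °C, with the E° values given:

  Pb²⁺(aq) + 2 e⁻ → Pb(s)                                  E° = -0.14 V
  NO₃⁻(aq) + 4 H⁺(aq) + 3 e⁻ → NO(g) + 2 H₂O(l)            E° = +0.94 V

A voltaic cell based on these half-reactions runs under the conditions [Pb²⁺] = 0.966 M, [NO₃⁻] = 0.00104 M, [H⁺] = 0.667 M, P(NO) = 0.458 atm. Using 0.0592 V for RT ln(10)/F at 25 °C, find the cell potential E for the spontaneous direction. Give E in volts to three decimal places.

+1.014 V

NO₃⁻/NO is the cathode (higher E°), Pb²⁺/Pb the anode: E°cell = +0.94 − (-0.14) = +1.08 V, n = 6.
Overall: 2 NO₃⁻(aq) + 8 H⁺(aq) + 3 Pb(s) → 2 NO(g) + 4 H₂O(l) + 3 Pb²⁺(aq)
Q = P(NO)^2·[Pb²⁺]^3 / ([NO₃⁻]^2·[H⁺]^8); log Q = 6.650.
E = E° − (0.0592/n) log Q = +1.08 − (0.0592/6)(6.650) = +1.014 V.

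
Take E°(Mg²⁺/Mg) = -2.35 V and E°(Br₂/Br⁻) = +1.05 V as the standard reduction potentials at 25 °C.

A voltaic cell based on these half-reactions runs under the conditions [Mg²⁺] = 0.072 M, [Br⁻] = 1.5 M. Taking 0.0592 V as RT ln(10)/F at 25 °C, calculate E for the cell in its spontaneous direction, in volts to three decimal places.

+3.423 V

Br₂/Br⁻ is the cathode (higher E°), Mg²⁺/Mg the anode: E°cell = +1.05 − (-2.35) = +3.40 V, n = 2.
Overall: Br₂(l) + Mg(s) → 2 Br⁻(aq) + Mg²⁺(aq)
Q = [Br⁻]^2·[Mg²⁺]; log Q = -0.790.
E = E° − (0.0592/n) log Q = +3.40 − (0.0592/2)(-0.790) = +3.423 V.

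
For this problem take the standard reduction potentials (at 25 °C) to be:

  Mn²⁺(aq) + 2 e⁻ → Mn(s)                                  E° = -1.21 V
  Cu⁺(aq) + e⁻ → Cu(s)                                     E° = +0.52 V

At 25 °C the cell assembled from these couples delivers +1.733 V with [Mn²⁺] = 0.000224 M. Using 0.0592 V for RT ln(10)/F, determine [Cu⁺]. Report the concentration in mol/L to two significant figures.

0.017 M

Cu⁺/Cu is the cathode, Mn²⁺/Mn the anode: E°cell = +1.73 V, n = 2.
Overall reaction: 2 Cu⁺(aq) + Mn(s) → 2 Cu(s) + Mn²⁺(aq); Q = [Mn²⁺]^1/[Cu⁺]^2.
From E = E° − (0.0592/n) log Q: log Q = (E° − E)·n/0.0592 = (+1.73 − (+1.733))·2/0.0592 = -0.1014.
So 2·log[Cu⁺] = 1·log(0.000224) − log Q = -3.6498 − (-0.1014) = -3.5484; log[Cu⁺] = -3.5484 / 2 = -1.7742; [Cu⁺] = 10^(-1.7742) ≈ 0.017 M.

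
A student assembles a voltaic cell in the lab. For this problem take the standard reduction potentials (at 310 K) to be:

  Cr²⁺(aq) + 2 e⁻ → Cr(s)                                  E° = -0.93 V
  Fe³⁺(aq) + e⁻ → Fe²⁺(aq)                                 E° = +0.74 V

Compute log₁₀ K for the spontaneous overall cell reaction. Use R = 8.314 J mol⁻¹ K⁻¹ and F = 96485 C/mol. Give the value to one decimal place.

54.3

Cathode: Fe³⁺/Fe²⁺; anode: Cr²⁺/Cr. E°cell = (+0.74) − (-0.93) = +1.67 V, with n = 2.
ΔG° = −nFE° = −RT ln K, so ln K = nFE°/(RT) = (2)(96485)(+1.67) / ((8.314)(310)) = 125.036.
log₁₀ K = 125.036 / ln 10 = 54.3.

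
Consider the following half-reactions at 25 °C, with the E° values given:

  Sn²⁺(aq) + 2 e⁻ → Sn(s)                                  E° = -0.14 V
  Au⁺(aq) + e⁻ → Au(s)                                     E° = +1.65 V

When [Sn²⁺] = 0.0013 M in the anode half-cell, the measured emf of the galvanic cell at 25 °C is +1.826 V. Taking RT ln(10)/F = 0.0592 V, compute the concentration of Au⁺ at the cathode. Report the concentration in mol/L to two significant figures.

0.15 M

Au⁺/Au is the cathode, Sn²⁺/Sn the anode: E°cell = +1.79 V, n = 2.
Overall reaction: 2 Au⁺(aq) + Sn(s) → 2 Au(s) + Sn²⁺(aq); Q = [Sn²⁺]^1/[Au⁺]^2.
From E = E° − (0.0592/n) log Q: log Q = (E° − E)·n/0.0592 = (+1.79 − (+1.826))·2/0.0592 = -1.2162.
So 2·log[Au⁺] = 1·log(0.0013) − log Q = -2.8861 − (-1.2162) = -1.6699; log[Au⁺] = -1.6699 / 2 = -0.8349; [Au⁺] = 10^(-0.8349) ≈ 0.15 M.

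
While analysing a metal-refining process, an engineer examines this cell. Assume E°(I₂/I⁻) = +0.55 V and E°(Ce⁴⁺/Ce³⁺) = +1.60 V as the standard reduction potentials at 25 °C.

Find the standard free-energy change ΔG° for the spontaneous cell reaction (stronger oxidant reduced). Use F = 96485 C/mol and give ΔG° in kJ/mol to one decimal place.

-202.6 kJ/mol

Ce⁴⁺/Ce³⁺ (E° = +1.60 V) is the cathode; I₂/I⁻ (E° = +0.55 V) is the anode, so E°cell = +1.05 V.
Balancing electrons gives n = 2 (lcm of 1 and 2).
ΔG° = −nFE° = −(2)(96485)(+1.05) = -202,618 J = -202.6 kJ/mol.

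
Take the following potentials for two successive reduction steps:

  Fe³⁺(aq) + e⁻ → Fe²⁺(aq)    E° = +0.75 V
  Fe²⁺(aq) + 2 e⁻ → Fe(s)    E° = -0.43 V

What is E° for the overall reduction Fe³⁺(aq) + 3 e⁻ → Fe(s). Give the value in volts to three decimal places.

-0.037 V

Adding the free-energy changes (−nFE°) of the two steps gives −n₃FE°₃ = −n₁FE°₁ − n₂FE°₂.
E°₃ = (1×+0.75 + 2×-0.43) / 3 = (-0.110) / 3 = -0.037 V.
E° values themselves are not directly additive — weighting by electron count is essential.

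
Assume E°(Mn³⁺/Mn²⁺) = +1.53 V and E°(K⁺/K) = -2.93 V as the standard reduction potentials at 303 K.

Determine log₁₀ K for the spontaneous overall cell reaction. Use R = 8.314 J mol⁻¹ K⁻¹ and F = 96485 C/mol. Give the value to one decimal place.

74.2

Cathode: Mn³⁺/Mn²⁺; anode: K⁺/K. E°cell = (+1.53) − (-2.93) = +4.46 V, with n = 1.
ΔG° = −nFE° = −RT ln K, so ln K = nFE°/(RT) = (1)(96485)(+4.46) / ((8.314)(303)) = 170.821.
log₁₀ K = 170.821 / ln 10 = 74.2.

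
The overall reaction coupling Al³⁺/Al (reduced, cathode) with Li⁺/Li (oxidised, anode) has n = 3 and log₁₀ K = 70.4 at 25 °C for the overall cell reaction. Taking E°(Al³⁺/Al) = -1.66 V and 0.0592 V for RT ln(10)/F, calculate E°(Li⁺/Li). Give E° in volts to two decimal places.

-3.05 V

E°cell = (0.0592/n)·log K = (0.0592/3)(70.4) = +1.389 V.
Since Al³⁺/Al is the cathode and Li⁺/Li the anode, E°cell = E°(Al³⁺/Al) − E°(Li⁺/Li).
So E°(Li⁺/Li) = E°(Al³⁺/Al) − E°cell = (-1.66) − (+1.389) = -3.05 V.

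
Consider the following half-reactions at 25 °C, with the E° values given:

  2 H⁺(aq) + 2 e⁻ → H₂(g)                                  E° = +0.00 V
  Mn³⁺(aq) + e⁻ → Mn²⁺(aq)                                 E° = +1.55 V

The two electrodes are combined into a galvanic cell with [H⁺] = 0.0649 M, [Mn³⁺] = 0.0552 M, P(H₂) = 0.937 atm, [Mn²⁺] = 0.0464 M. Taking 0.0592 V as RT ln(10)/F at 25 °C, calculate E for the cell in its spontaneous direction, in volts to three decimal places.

+1.624 V

Mn³⁺/Mn²⁺ is the cathode (higher E°), H⁺/H₂ the anode: E°cell = +1.55 − (+0.00) = +1.55 V, n = 2.
Overall: 2 Mn³⁺(aq) + H₂(g) → 2 Mn²⁺(aq) + 2 H⁺(aq)
Q = [Mn²⁺]^2·[H⁺]^2 / ([Mn³⁺]^2·P(H₂)); log Q = -2.498.
E = E° − (0.0592/n) log Q = +1.55 − (0.0592/2)(-2.498) = +1.624 V.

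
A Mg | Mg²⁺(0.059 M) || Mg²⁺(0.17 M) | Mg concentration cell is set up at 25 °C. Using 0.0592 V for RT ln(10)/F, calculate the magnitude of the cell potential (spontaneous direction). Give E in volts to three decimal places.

For a concentration cell E°cell = 0. The 0.17 M side is the cathode (reduction is favoured where [Mg²⁺] is higher).
With n = 2, E = −(0.0592/2) log([Mg²⁺]ₐₙ/[Mg²⁺]꜀ₐₜ) = −(0.0592/2) log(0.059/0.17) = −(0.0592/2)(-0.460) = +0.014 V.

+0.014 V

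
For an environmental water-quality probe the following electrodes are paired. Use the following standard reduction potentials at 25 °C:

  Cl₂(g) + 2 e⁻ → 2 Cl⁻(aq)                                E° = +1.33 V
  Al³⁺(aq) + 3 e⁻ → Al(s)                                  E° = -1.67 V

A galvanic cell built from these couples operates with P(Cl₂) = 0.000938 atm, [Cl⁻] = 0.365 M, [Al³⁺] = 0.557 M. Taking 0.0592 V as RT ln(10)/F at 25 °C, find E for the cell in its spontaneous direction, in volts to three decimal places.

+2.941 V

Cl₂/Cl⁻ is the cathode (higher E°), Al³⁺/Al the anode: E°cell = +1.33 − (-1.67) = +3.00 V, n = 6.
Overall: 3 Cl₂(g) + 2 Al(s) → 6 Cl⁻(aq) + 2 Al³⁺(aq)
Q = [Cl⁻]^6·[Al³⁺]^2 / (P(Cl₂)^3); log Q = 5.949.
E = E° − (0.0592/n) log Q = +3.00 − (0.0592/6)(5.949) = +2.941 V.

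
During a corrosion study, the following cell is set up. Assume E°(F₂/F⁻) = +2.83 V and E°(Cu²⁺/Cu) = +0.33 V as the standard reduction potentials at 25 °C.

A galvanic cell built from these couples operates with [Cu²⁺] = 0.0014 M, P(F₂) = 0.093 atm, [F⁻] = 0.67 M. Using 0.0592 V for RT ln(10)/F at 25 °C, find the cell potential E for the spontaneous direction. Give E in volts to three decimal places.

F₂/F⁻ is the cathode (higher E°), Cu²⁺/Cu the anode: E°cell = +2.83 − (+0.33) = +2.50 V, n = 2.
Overall: F₂(g) + Cu(s) → 2 F⁻(aq) + Cu²⁺(aq)
Q = [F⁻]^2·[Cu²⁺] / (P(F₂)); log Q = -2.170.
E = E° − (0.0592/n) log Q = +2.50 − (0.0592/2)(-2.170) = +2.564 V.

+2.564 V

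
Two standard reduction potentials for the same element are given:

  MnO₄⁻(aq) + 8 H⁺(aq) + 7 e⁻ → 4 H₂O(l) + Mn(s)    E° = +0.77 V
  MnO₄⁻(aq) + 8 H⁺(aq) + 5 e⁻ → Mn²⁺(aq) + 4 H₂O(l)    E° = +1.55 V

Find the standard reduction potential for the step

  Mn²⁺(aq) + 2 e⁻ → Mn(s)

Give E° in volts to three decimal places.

Sequential free energies add, so n₃E°₃ = n₁E°₁ + n₂E°₂.
With n₃ = 7, and the known step contributing 5×(+1.55) V, the unknown satisfies 2·E° = 7×(+0.77) − 5×(+1.55) = -2.360.
E° = -2.360 / 2 = -1.180 V.

-1.180 V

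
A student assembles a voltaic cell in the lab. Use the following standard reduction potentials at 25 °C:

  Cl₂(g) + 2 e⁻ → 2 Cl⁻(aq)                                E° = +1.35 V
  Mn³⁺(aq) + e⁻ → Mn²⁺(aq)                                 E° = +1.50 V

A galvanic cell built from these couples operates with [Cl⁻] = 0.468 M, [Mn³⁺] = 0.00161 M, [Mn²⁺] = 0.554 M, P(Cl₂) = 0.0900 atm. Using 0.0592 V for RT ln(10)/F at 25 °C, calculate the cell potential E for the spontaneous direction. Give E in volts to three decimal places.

Mn³⁺/Mn²⁺ is the cathode (higher E°), Cl₂/Cl⁻ the anode: E°cell = +1.50 − (+1.35) = +0.15 V, n = 2.
Overall: 2 Mn³⁺(aq) + 2 Cl⁻(aq) → 2 Mn²⁺(aq) + Cl₂(g)
Q = [Mn²⁺]^2·P(Cl₂) / ([Mn³⁺]^2·[Cl⁻]^2); log Q = 4.687.
E = E° − (0.0592/n) log Q = +0.15 − (0.0592/2)(4.687) = +0.011 V.

+0.011 V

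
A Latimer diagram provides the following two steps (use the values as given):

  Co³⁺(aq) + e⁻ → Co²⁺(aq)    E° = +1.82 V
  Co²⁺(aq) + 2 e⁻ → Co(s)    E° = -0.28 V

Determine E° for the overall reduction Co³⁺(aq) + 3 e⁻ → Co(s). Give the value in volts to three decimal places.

Standard free energies of sequential steps add: ΔG°₃ = ΔG°₁ + ΔG°₂, so n₃E°₃ = n₁E°₁ + n₂E°₂.
E°₃ = (1×+1.82 + 2×-0.28) / 3 = (+1.260) / 3 = +0.420 V.

+0.420 V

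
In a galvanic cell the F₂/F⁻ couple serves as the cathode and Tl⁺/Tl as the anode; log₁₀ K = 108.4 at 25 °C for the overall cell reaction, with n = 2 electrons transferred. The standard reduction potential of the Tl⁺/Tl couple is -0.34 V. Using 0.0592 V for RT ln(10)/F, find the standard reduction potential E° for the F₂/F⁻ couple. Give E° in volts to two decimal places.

E°cell = (0.0592/n)·log K = (0.0592/2)(108.4) = +3.209 V.
Since F₂/F⁻ is the cathode and Tl⁺/Tl the anode, E°cell = E°(F₂/F⁻) − E°(Tl⁺/Tl).
So E°(F₂/F⁻) = E°cell + E°(Tl⁺/Tl) = +3.209 + (-0.34) = +2.87 V.

+2.87 V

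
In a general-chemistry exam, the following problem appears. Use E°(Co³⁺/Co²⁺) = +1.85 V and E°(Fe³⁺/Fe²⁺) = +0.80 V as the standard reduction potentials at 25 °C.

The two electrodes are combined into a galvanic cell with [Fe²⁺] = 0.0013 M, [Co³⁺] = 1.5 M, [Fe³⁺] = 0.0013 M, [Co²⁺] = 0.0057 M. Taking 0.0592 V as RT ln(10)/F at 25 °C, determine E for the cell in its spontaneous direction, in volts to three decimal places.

Co³⁺/Co²⁺ is the cathode (higher E°), Fe³⁺/Fe²⁺ the anode: E°cell = +1.85 − (+0.80) = +1.05 V, n = 1.
Overall: Co³⁺(aq) + Fe²⁺(aq) → Co²⁺(aq) + Fe³⁺(aq)
Q = [Co²⁺]·[Fe³⁺] / ([Co³⁺]·[Fe²⁺]); log Q = -2.420.
E = E° − (0.0592/n) log Q = +1.05 − (0.0592/1)(-2.420) = +1.193 V.

+1.193 V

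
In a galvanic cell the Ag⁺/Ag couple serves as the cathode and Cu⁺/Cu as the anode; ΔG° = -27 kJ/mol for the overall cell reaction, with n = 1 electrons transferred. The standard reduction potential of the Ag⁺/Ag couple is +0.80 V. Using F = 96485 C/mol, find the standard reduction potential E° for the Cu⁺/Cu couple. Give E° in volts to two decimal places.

E°cell = −ΔG°/(nF) = −(-27×10³)/((1)(96485)) = +0.280 V.
Since Ag⁺/Ag is the cathode and Cu⁺/Cu the anode, E°cell = E°(Ag⁺/Ag) − E°(Cu⁺/Cu).
So E°(Cu⁺/Cu) = E°(Ag⁺/Ag) − E°cell = (+0.80) − (+0.280) = +0.52 V.

+0.52 V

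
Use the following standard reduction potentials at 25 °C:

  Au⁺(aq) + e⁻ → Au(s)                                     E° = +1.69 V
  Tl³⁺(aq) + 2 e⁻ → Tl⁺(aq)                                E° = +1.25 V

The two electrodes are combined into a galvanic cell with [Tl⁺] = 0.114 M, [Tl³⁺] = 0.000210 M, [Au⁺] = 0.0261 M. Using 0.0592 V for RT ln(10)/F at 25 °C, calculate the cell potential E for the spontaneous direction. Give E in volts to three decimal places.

+0.427 V

Au⁺/Au is the cathode (higher E°), Tl³⁺/Tl⁺ the anode: E°cell = +1.69 − (+1.25) = +0.44 V, n = 2.
Overall: 2 Au⁺(aq) + Tl⁺(aq) → 2 Au(s) + Tl³⁺(aq)
Q = [Tl³⁺] / ([Au⁺]^2·[Tl⁺]); log Q = 0.432.
E = E° − (0.0592/n) log Q = +0.44 − (0.0592/2)(0.432) = +0.427 V.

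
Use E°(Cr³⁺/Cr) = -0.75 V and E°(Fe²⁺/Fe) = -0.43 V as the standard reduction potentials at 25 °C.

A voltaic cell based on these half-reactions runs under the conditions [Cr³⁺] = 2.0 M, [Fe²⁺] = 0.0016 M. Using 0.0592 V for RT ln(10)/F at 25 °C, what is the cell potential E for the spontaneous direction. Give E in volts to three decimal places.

+0.231 V

Fe²⁺/Fe is the cathode (higher E°), Cr³⁺/Cr the anode: E°cell = -0.43 − (-0.75) = +0.32 V, n = 6.
Overall: 3 Fe²⁺(aq) + 2 Cr(s) → 3 Fe(s) + 2 Cr³⁺(aq)
Q = [Cr³⁺]^2 / ([Fe²⁺]^3); log Q = 8.990.
E = E° − (0.0592/n) log Q = +0.32 − (0.0592/6)(8.990) = +0.231 V.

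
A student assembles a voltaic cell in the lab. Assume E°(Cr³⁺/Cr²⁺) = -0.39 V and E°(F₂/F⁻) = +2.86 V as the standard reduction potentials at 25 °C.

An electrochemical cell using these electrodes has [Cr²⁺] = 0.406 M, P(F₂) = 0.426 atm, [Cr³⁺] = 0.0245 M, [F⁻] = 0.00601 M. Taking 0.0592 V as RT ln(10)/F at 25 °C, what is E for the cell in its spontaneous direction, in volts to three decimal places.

+3.443 V

F₂/F⁻ is the cathode (higher E°), Cr³⁺/Cr²⁺ the anode: E°cell = +2.86 − (-0.39) = +3.25 V, n = 2.
Overall: F₂(g) + 2 Cr²⁺(aq) → 2 F⁻(aq) + 2 Cr³⁺(aq)
Q = [F⁻]^2·[Cr³⁺]^2 / (P(F₂)·[Cr²⁺]^2); log Q = -6.510.
E = E° − (0.0592/n) log Q = +3.25 − (0.0592/2)(-6.510) = +3.443 V.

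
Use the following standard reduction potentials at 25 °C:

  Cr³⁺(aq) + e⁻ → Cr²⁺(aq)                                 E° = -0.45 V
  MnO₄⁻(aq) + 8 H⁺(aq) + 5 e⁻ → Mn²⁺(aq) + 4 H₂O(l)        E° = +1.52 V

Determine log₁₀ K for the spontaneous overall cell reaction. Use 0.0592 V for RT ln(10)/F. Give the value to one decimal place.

Cathode: MnO₄⁻/Mn²⁺; anode: Cr³⁺/Cr²⁺. E°cell = +1.97 V, n = 5.
log K = nE°cell / 0.0592 = (5)(+1.97) / 0.0592 = 166.4.

166.4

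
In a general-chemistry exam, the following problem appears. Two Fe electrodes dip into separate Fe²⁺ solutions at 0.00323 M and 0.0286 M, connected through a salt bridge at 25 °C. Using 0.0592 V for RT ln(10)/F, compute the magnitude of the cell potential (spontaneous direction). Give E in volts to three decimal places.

+0.028 V

For a concentration cell E°cell = 0. The 0.0286 M side is the cathode (reduction is favoured where [Fe²⁺] is higher).
With n = 2, E = −(0.0592/2) log([Fe²⁺]ₐₙ/[Fe²⁺]꜀ₐₜ) = −(0.0592/2) log(0.00323/0.0286) = −(0.0592/2)(-0.947) = +0.028 V.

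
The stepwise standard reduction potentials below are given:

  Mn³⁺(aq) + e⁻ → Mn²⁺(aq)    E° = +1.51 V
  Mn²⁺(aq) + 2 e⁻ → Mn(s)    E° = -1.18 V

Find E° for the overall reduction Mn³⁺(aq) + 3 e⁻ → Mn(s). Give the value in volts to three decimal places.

Adding the free-energy changes (−nFE°) of the two steps gives −n₃FE°₃ = −n₁FE°₁ − n₂FE°₂.
E°₃ = (1×+1.51 + 2×-1.18) / 3 = (-0.850) / 3 = -0.283 V.
Simply averaging or adding the two E° values would be wrong; the electron-weighted sum is required.

-0.283 V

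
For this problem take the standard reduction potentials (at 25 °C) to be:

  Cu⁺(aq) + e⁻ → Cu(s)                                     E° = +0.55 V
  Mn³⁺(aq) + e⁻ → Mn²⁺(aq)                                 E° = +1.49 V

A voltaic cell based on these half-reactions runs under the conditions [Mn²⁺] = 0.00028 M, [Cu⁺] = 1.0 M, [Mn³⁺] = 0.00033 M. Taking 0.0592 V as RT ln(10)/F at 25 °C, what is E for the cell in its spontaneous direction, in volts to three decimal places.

Mn³⁺/Mn²⁺ is the cathode (higher E°), Cu⁺/Cu the anode: E°cell = +1.49 − (+0.55) = +0.94 V, n = 1.
Overall: Mn³⁺(aq) + Cu(s) → Mn²⁺(aq) + Cu⁺(aq)
Q = [Mn²⁺]·[Cu⁺] / ([Mn³⁺]); log Q = -0.071.
E = E° − (0.0592/n) log Q = +0.94 − (0.0592/1)(-0.071) = +0.944 V.

+0.944 V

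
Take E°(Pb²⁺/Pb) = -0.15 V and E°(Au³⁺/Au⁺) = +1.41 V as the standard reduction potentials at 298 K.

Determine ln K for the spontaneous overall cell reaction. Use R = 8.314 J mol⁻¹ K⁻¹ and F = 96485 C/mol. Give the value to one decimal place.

121.5

Cathode: Au³⁺/Au⁺; anode: Pb²⁺/Pb. E°cell = (+1.41) − (-0.15) = +1.56 V, with n = 2.
ΔG° = −nFE° = −RT ln K, so ln K = nFE°/(RT) = (2)(96485)(+1.56) / ((8.314)(298)) = 121.503.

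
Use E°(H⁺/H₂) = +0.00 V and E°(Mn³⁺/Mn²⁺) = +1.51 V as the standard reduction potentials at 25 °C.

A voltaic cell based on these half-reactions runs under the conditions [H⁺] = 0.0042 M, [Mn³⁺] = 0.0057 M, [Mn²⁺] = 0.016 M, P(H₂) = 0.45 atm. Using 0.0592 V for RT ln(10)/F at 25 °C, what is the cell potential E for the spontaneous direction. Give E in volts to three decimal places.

Mn³⁺/Mn²⁺ is the cathode (higher E°), H⁺/H₂ the anode: E°cell = +1.51 − (+0.00) = +1.51 V, n = 2.
Overall: 2 Mn³⁺(aq) + H₂(g) → 2 Mn²⁺(aq) + 2 H⁺(aq)
Q = [Mn²⁺]^2·[H⁺]^2 / ([Mn³⁺]^2·P(H₂)); log Q = -3.510.
E = E° − (0.0592/n) log Q = +1.51 − (0.0592/2)(-3.510) = +1.614 V.

+1.614 V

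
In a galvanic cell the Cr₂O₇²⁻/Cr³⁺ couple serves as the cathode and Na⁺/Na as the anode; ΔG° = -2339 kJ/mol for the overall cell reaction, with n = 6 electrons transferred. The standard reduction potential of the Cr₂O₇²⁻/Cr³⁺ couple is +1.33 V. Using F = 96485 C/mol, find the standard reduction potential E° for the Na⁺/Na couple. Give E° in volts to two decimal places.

-2.71 V

E°cell = −ΔG°/(nF) = −(-2339×10³)/((6)(96485)) = +4.040 V.
Since Cr₂O₇²⁻/Cr³⁺ is the cathode and Na⁺/Na the anode, E°cell = E°(Cr₂O₇²⁻/Cr³⁺) − E°(Na⁺/Na).
So E°(Na⁺/Na) = E°(Cr₂O₇²⁻/Cr³⁺) − E°cell = (+1.33) − (+4.040) = -2.71 V.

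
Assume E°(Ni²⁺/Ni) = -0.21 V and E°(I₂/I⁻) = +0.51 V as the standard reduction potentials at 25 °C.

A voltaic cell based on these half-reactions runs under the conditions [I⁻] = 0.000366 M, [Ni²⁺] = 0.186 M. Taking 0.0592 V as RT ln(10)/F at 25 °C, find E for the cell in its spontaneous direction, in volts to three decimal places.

I₂/I⁻ is the cathode (higher E°), Ni²⁺/Ni the anode: E°cell = +0.51 − (-0.21) = +0.72 V, n = 2.
Overall: I₂(s) + Ni(s) → 2 I⁻(aq) + Ni²⁺(aq)
Q = [I⁻]^2·[Ni²⁺]; log Q = -7.604.
E = E° − (0.0592/n) log Q = +0.72 − (0.0592/2)(-7.604) = +0.945 V.

+0.945 V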